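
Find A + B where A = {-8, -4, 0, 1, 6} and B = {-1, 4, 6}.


A + B = {a + b : a ∈ A, b ∈ B}.
Enumerate all |A|·|B| = 5·3 = 15 pairs (a, b) and collect distinct sums.
a = -8: -8+-1=-9, -8+4=-4, -8+6=-2
a = -4: -4+-1=-5, -4+4=0, -4+6=2
a = 0: 0+-1=-1, 0+4=4, 0+6=6
a = 1: 1+-1=0, 1+4=5, 1+6=7
a = 6: 6+-1=5, 6+4=10, 6+6=12
Collecting distinct sums: A + B = {-9, -5, -4, -2, -1, 0, 2, 4, 5, 6, 7, 10, 12}
|A + B| = 13

A + B = {-9, -5, -4, -2, -1, 0, 2, 4, 5, 6, 7, 10, 12}


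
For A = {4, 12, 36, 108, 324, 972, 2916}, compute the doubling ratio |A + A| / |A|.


|A| = 7.
Compute A + A by enumerating all 49 pairs.
A + A = {8, 16, 24, 40, 48, 72, 112, 120, 144, 216, 328, 336, 360, 432, 648, 976, 984, 1008, 1080, 1296, 1944, 2920, 2928, 2952, 3024, 3240, 3888, 5832}, so |A + A| = 28.
K = |A + A| / |A| = 28/7 = 4/1 ≈ 4.0000.
Reference: AP of size 7 gives K = 13/7 ≈ 1.8571; a fully generic set of size 7 gives K ≈ 4.0000.

|A| = 7, |A + A| = 28, K = 28/7 = 4/1.


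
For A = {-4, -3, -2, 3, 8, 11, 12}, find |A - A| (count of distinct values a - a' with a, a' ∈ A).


A - A = {a - a' : a, a' ∈ A}; |A| = 7.
Bounds: 2|A|-1 ≤ |A - A| ≤ |A|² - |A| + 1, i.e. 13 ≤ |A - A| ≤ 43.
Note: 0 ∈ A - A always (from a - a). The set is symmetric: if d ∈ A - A then -d ∈ A - A.
Enumerate nonzero differences d = a - a' with a > a' (then include -d):
Positive differences: {1, 2, 3, 4, 5, 6, 7, 8, 9, 10, 11, 12, 13, 14, 15, 16}
Full difference set: {0} ∪ (positive diffs) ∪ (negative diffs).
|A - A| = 1 + 2·16 = 33 (matches direct enumeration: 33).

|A - A| = 33


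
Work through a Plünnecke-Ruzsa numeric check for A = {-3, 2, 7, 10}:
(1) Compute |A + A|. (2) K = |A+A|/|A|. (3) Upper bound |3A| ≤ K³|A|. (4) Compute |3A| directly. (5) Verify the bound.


|A| = 4.
Step 1: Compute A + A by enumerating all 16 pairs.
A + A = {-6, -1, 4, 7, 9, 12, 14, 17, 20}, so |A + A| = 9.
Step 2: Doubling constant K = |A + A|/|A| = 9/4 = 9/4 ≈ 2.2500.
Step 3: Plünnecke-Ruzsa gives |3A| ≤ K³·|A| = (2.2500)³ · 4 ≈ 45.5625.
Step 4: Compute 3A = A + A + A directly by enumerating all triples (a,b,c) ∈ A³; |3A| = 16.
Step 5: Check 16 ≤ 45.5625? Yes ✓.

K = 9/4, Plünnecke-Ruzsa bound K³|A| ≈ 45.5625, |3A| = 16, inequality holds.


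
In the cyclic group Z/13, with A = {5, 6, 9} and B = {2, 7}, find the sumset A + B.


Work in Z/13Z: reduce every sum a + b modulo 13.
Enumerate all 6 pairs:
a = 5: 5+2=7, 5+7=12
a = 6: 6+2=8, 6+7=0
a = 9: 9+2=11, 9+7=3
Distinct residues collected: {0, 3, 7, 8, 11, 12}
|A + B| = 6 (out of 13 total residues).

A + B = {0, 3, 7, 8, 11, 12}


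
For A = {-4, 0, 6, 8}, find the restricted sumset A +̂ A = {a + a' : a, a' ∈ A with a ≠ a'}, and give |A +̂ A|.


Restricted sumset: A +̂ A = {a + a' : a ∈ A, a' ∈ A, a ≠ a'}.
Equivalently, take A + A and drop any sum 2a that is achievable ONLY as a + a for a ∈ A (i.e. sums representable only with equal summands).
Enumerate pairs (a, a') with a < a' (symmetric, so each unordered pair gives one sum; this covers all a ≠ a'):
  -4 + 0 = -4
  -4 + 6 = 2
  -4 + 8 = 4
  0 + 6 = 6
  0 + 8 = 8
  6 + 8 = 14
Collected distinct sums: {-4, 2, 4, 6, 8, 14}
|A +̂ A| = 6
(Reference bound: |A +̂ A| ≥ 2|A| - 3 for |A| ≥ 2, with |A| = 4 giving ≥ 5.)

|A +̂ A| = 6


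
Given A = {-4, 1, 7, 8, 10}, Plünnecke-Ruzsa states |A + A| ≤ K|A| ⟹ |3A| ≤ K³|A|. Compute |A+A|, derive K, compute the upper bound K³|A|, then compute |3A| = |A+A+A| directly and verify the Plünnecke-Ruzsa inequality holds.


|A| = 5.
Step 1: Compute A + A by enumerating all 25 pairs.
A + A = {-8, -3, 2, 3, 4, 6, 8, 9, 11, 14, 15, 16, 17, 18, 20}, so |A + A| = 15.
Step 2: Doubling constant K = |A + A|/|A| = 15/5 = 15/5 ≈ 3.0000.
Step 3: Plünnecke-Ruzsa gives |3A| ≤ K³·|A| = (3.0000)³ · 5 ≈ 135.0000.
Step 4: Compute 3A = A + A + A directly by enumerating all triples (a,b,c) ∈ A³; |3A| = 30.
Step 5: Check 30 ≤ 135.0000? Yes ✓.

K = 15/5, Plünnecke-Ruzsa bound K³|A| ≈ 135.0000, |3A| = 30, inequality holds.


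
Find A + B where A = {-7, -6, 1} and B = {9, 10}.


A + B = {a + b : a ∈ A, b ∈ B}.
Enumerate all |A|·|B| = 3·2 = 6 pairs (a, b) and collect distinct sums.
a = -7: -7+9=2, -7+10=3
a = -6: -6+9=3, -6+10=4
a = 1: 1+9=10, 1+10=11
Collecting distinct sums: A + B = {2, 3, 4, 10, 11}
|A + B| = 5

A + B = {2, 3, 4, 10, 11}


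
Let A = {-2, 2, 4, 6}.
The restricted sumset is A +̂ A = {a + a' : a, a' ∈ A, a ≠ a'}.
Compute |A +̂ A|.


Restricted sumset: A +̂ A = {a + a' : a ∈ A, a' ∈ A, a ≠ a'}.
Equivalently, take A + A and drop any sum 2a that is achievable ONLY as a + a for a ∈ A (i.e. sums representable only with equal summands).
Enumerate pairs (a, a') with a < a' (symmetric, so each unordered pair gives one sum; this covers all a ≠ a'):
  -2 + 2 = 0
  -2 + 4 = 2
  -2 + 6 = 4
  2 + 4 = 6
  2 + 6 = 8
  4 + 6 = 10
Collected distinct sums: {0, 2, 4, 6, 8, 10}
|A +̂ A| = 6
(Reference bound: |A +̂ A| ≥ 2|A| - 3 for |A| ≥ 2, with |A| = 4 giving ≥ 5.)

|A +̂ A| = 6


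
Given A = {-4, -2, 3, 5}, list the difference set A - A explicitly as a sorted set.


A - A = {a - a' : a, a' ∈ A}.
Compute a - a' for each ordered pair (a, a'):
a = -4: -4--4=0, -4--2=-2, -4-3=-7, -4-5=-9
a = -2: -2--4=2, -2--2=0, -2-3=-5, -2-5=-7
a = 3: 3--4=7, 3--2=5, 3-3=0, 3-5=-2
a = 5: 5--4=9, 5--2=7, 5-3=2, 5-5=0
Collecting distinct values (and noting 0 appears from a-a):
A - A = {-9, -7, -5, -2, 0, 2, 5, 7, 9}
|A - A| = 9

A - A = {-9, -7, -5, -2, 0, 2, 5, 7, 9}


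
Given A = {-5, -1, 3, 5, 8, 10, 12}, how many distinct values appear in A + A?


A + A = {a + a' : a, a' ∈ A}; |A| = 7.
General bounds: 2|A| - 1 ≤ |A + A| ≤ |A|(|A|+1)/2, i.e. 13 ≤ |A + A| ≤ 28.
Lower bound 2|A|-1 is attained iff A is an arithmetic progression.
Enumerate sums a + a' for a ≤ a' (symmetric, so this suffices):
a = -5: -5+-5=-10, -5+-1=-6, -5+3=-2, -5+5=0, -5+8=3, -5+10=5, -5+12=7
a = -1: -1+-1=-2, -1+3=2, -1+5=4, -1+8=7, -1+10=9, -1+12=11
a = 3: 3+3=6, 3+5=8, 3+8=11, 3+10=13, 3+12=15
a = 5: 5+5=10, 5+8=13, 5+10=15, 5+12=17
a = 8: 8+8=16, 8+10=18, 8+12=20
a = 10: 10+10=20, 10+12=22
a = 12: 12+12=24
Distinct sums: {-10, -6, -2, 0, 2, 3, 4, 5, 6, 7, 8, 9, 10, 11, 13, 15, 16, 17, 18, 20, 22, 24}
|A + A| = 22

|A + A| = 22


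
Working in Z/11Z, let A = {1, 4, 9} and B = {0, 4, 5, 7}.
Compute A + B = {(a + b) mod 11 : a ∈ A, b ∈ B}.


Work in Z/11Z: reduce every sum a + b modulo 11.
Enumerate all 12 pairs:
a = 1: 1+0=1, 1+4=5, 1+5=6, 1+7=8
a = 4: 4+0=4, 4+4=8, 4+5=9, 4+7=0
a = 9: 9+0=9, 9+4=2, 9+5=3, 9+7=5
Distinct residues collected: {0, 1, 2, 3, 4, 5, 6, 8, 9}
|A + B| = 9 (out of 11 total residues).

A + B = {0, 1, 2, 3, 4, 5, 6, 8, 9}


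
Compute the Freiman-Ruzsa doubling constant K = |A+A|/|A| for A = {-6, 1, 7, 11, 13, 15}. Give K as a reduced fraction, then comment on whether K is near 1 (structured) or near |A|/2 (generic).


|A| = 6.
Compute A + A by enumerating all 36 pairs.
A + A = {-12, -5, 1, 2, 5, 7, 8, 9, 12, 14, 16, 18, 20, 22, 24, 26, 28, 30}, so |A + A| = 18.
K = |A + A| / |A| = 18/6 = 3/1 ≈ 3.0000.
Reference: AP of size 6 gives K = 11/6 ≈ 1.8333; a fully generic set of size 6 gives K ≈ 3.5000.

|A| = 6, |A + A| = 18, K = 18/6 = 3/1.


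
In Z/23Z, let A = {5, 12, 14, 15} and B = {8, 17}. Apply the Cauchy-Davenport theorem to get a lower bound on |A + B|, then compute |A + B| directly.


Cauchy-Davenport: |A + B| ≥ min(p, |A| + |B| - 1) for A, B nonempty in Z/pZ.
|A| = 4, |B| = 2, p = 23.
CD lower bound = min(23, 4 + 2 - 1) = min(23, 5) = 5.
Compute A + B mod 23 directly:
a = 5: 5+8=13, 5+17=22
a = 12: 12+8=20, 12+17=6
a = 14: 14+8=22, 14+17=8
a = 15: 15+8=0, 15+17=9
A + B = {0, 6, 8, 9, 13, 20, 22}, so |A + B| = 7.
Verify: 7 ≥ 5? Yes ✓.

CD lower bound = 5, actual |A + B| = 7.


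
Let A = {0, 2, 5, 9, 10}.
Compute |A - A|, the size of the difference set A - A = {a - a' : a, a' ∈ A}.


A - A = {a - a' : a, a' ∈ A}; |A| = 5.
Bounds: 2|A|-1 ≤ |A - A| ≤ |A|² - |A| + 1, i.e. 9 ≤ |A - A| ≤ 21.
Note: 0 ∈ A - A always (from a - a). The set is symmetric: if d ∈ A - A then -d ∈ A - A.
Enumerate nonzero differences d = a - a' with a > a' (then include -d):
Positive differences: {1, 2, 3, 4, 5, 7, 8, 9, 10}
Full difference set: {0} ∪ (positive diffs) ∪ (negative diffs).
|A - A| = 1 + 2·9 = 19 (matches direct enumeration: 19).

|A - A| = 19


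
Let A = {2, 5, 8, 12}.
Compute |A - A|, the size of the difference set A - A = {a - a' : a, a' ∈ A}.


A - A = {a - a' : a, a' ∈ A}; |A| = 4.
Bounds: 2|A|-1 ≤ |A - A| ≤ |A|² - |A| + 1, i.e. 7 ≤ |A - A| ≤ 13.
Note: 0 ∈ A - A always (from a - a). The set is symmetric: if d ∈ A - A then -d ∈ A - A.
Enumerate nonzero differences d = a - a' with a > a' (then include -d):
Positive differences: {3, 4, 6, 7, 10}
Full difference set: {0} ∪ (positive diffs) ∪ (negative diffs).
|A - A| = 1 + 2·5 = 11 (matches direct enumeration: 11).

|A - A| = 11


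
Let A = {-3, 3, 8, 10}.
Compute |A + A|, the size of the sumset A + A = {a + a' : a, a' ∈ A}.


A + A = {a + a' : a, a' ∈ A}; |A| = 4.
General bounds: 2|A| - 1 ≤ |A + A| ≤ |A|(|A|+1)/2, i.e. 7 ≤ |A + A| ≤ 10.
Lower bound 2|A|-1 is attained iff A is an arithmetic progression.
Enumerate sums a + a' for a ≤ a' (symmetric, so this suffices):
a = -3: -3+-3=-6, -3+3=0, -3+8=5, -3+10=7
a = 3: 3+3=6, 3+8=11, 3+10=13
a = 8: 8+8=16, 8+10=18
a = 10: 10+10=20
Distinct sums: {-6, 0, 5, 6, 7, 11, 13, 16, 18, 20}
|A + A| = 10

|A + A| = 10


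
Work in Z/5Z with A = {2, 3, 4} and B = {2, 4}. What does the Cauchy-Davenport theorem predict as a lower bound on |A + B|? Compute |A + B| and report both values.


Cauchy-Davenport: |A + B| ≥ min(p, |A| + |B| - 1) for A, B nonempty in Z/pZ.
|A| = 3, |B| = 2, p = 5.
CD lower bound = min(5, 3 + 2 - 1) = min(5, 4) = 4.
Compute A + B mod 5 directly:
a = 2: 2+2=4, 2+4=1
a = 3: 3+2=0, 3+4=2
a = 4: 4+2=1, 4+4=3
A + B = {0, 1, 2, 3, 4}, so |A + B| = 5.
Verify: 5 ≥ 4? Yes ✓.

CD lower bound = 4, actual |A + B| = 5.


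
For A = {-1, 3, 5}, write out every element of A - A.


A - A = {a - a' : a, a' ∈ A}.
Compute a - a' for each ordered pair (a, a'):
a = -1: -1--1=0, -1-3=-4, -1-5=-6
a = 3: 3--1=4, 3-3=0, 3-5=-2
a = 5: 5--1=6, 5-3=2, 5-5=0
Collecting distinct values (and noting 0 appears from a-a):
A - A = {-6, -4, -2, 0, 2, 4, 6}
|A - A| = 7

A - A = {-6, -4, -2, 0, 2, 4, 6}


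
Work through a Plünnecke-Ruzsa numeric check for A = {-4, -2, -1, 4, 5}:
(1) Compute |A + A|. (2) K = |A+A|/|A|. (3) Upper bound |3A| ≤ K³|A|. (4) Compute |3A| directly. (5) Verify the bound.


|A| = 5.
Step 1: Compute A + A by enumerating all 25 pairs.
A + A = {-8, -6, -5, -4, -3, -2, 0, 1, 2, 3, 4, 8, 9, 10}, so |A + A| = 14.
Step 2: Doubling constant K = |A + A|/|A| = 14/5 = 14/5 ≈ 2.8000.
Step 3: Plünnecke-Ruzsa gives |3A| ≤ K³·|A| = (2.8000)³ · 5 ≈ 109.7600.
Step 4: Compute 3A = A + A + A directly by enumerating all triples (a,b,c) ∈ A³; |3A| = 25.
Step 5: Check 25 ≤ 109.7600? Yes ✓.

K = 14/5, Plünnecke-Ruzsa bound K³|A| ≈ 109.7600, |3A| = 25, inequality holds.


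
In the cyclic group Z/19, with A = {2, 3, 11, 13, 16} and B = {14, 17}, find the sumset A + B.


Work in Z/19Z: reduce every sum a + b modulo 19.
Enumerate all 10 pairs:
a = 2: 2+14=16, 2+17=0
a = 3: 3+14=17, 3+17=1
a = 11: 11+14=6, 11+17=9
a = 13: 13+14=8, 13+17=11
a = 16: 16+14=11, 16+17=14
Distinct residues collected: {0, 1, 6, 8, 9, 11, 14, 16, 17}
|A + B| = 9 (out of 19 total residues).

A + B = {0, 1, 6, 8, 9, 11, 14, 16, 17}


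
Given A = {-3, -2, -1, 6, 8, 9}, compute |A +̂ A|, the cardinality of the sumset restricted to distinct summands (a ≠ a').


Restricted sumset: A +̂ A = {a + a' : a ∈ A, a' ∈ A, a ≠ a'}.
Equivalently, take A + A and drop any sum 2a that is achievable ONLY as a + a for a ∈ A (i.e. sums representable only with equal summands).
Enumerate pairs (a, a') with a < a' (symmetric, so each unordered pair gives one sum; this covers all a ≠ a'):
  -3 + -2 = -5
  -3 + -1 = -4
  -3 + 6 = 3
  -3 + 8 = 5
  -3 + 9 = 6
  -2 + -1 = -3
  -2 + 6 = 4
  -2 + 8 = 6
  -2 + 9 = 7
  -1 + 6 = 5
  -1 + 8 = 7
  -1 + 9 = 8
  6 + 8 = 14
  6 + 9 = 15
  8 + 9 = 17
Collected distinct sums: {-5, -4, -3, 3, 4, 5, 6, 7, 8, 14, 15, 17}
|A +̂ A| = 12
(Reference bound: |A +̂ A| ≥ 2|A| - 3 for |A| ≥ 2, with |A| = 6 giving ≥ 9.)

|A +̂ A| = 12


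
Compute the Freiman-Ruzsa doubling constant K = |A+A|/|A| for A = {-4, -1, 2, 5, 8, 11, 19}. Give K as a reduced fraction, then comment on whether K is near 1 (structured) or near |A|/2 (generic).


|A| = 7.
Compute A + A by enumerating all 49 pairs.
A + A = {-8, -5, -2, 1, 4, 7, 10, 13, 15, 16, 18, 19, 21, 22, 24, 27, 30, 38}, so |A + A| = 18.
K = |A + A| / |A| = 18/7 (already in lowest terms) ≈ 2.5714.
Reference: AP of size 7 gives K = 13/7 ≈ 1.8571; a fully generic set of size 7 gives K ≈ 4.0000.

|A| = 7, |A + A| = 18, K = 18/7.


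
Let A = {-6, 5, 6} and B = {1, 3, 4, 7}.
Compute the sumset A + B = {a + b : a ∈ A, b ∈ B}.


A + B = {a + b : a ∈ A, b ∈ B}.
Enumerate all |A|·|B| = 3·4 = 12 pairs (a, b) and collect distinct sums.
a = -6: -6+1=-5, -6+3=-3, -6+4=-2, -6+7=1
a = 5: 5+1=6, 5+3=8, 5+4=9, 5+7=12
a = 6: 6+1=7, 6+3=9, 6+4=10, 6+7=13
Collecting distinct sums: A + B = {-5, -3, -2, 1, 6, 7, 8, 9, 10, 12, 13}
|A + B| = 11

A + B = {-5, -3, -2, 1, 6, 7, 8, 9, 10, 12, 13}


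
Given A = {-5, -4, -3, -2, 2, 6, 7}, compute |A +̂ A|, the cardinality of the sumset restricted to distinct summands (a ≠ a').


Restricted sumset: A +̂ A = {a + a' : a ∈ A, a' ∈ A, a ≠ a'}.
Equivalently, take A + A and drop any sum 2a that is achievable ONLY as a + a for a ∈ A (i.e. sums representable only with equal summands).
Enumerate pairs (a, a') with a < a' (symmetric, so each unordered pair gives one sum; this covers all a ≠ a'):
  -5 + -4 = -9
  -5 + -3 = -8
  -5 + -2 = -7
  -5 + 2 = -3
  -5 + 6 = 1
  -5 + 7 = 2
  -4 + -3 = -7
  -4 + -2 = -6
  -4 + 2 = -2
  -4 + 6 = 2
  -4 + 7 = 3
  -3 + -2 = -5
  -3 + 2 = -1
  -3 + 6 = 3
  -3 + 7 = 4
  -2 + 2 = 0
  -2 + 6 = 4
  -2 + 7 = 5
  2 + 6 = 8
  2 + 7 = 9
  6 + 7 = 13
Collected distinct sums: {-9, -8, -7, -6, -5, -3, -2, -1, 0, 1, 2, 3, 4, 5, 8, 9, 13}
|A +̂ A| = 17
(Reference bound: |A +̂ A| ≥ 2|A| - 3 for |A| ≥ 2, with |A| = 7 giving ≥ 11.)

|A +̂ A| = 17


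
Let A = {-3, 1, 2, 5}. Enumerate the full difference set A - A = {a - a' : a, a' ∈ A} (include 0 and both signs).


A - A = {a - a' : a, a' ∈ A}.
Compute a - a' for each ordered pair (a, a'):
a = -3: -3--3=0, -3-1=-4, -3-2=-5, -3-5=-8
a = 1: 1--3=4, 1-1=0, 1-2=-1, 1-5=-4
a = 2: 2--3=5, 2-1=1, 2-2=0, 2-5=-3
a = 5: 5--3=8, 5-1=4, 5-2=3, 5-5=0
Collecting distinct values (and noting 0 appears from a-a):
A - A = {-8, -5, -4, -3, -1, 0, 1, 3, 4, 5, 8}
|A - A| = 11

A - A = {-8, -5, -4, -3, -1, 0, 1, 3, 4, 5, 8}


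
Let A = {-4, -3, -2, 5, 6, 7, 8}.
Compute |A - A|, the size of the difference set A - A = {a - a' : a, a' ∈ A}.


A - A = {a - a' : a, a' ∈ A}; |A| = 7.
Bounds: 2|A|-1 ≤ |A - A| ≤ |A|² - |A| + 1, i.e. 13 ≤ |A - A| ≤ 43.
Note: 0 ∈ A - A always (from a - a). The set is symmetric: if d ∈ A - A then -d ∈ A - A.
Enumerate nonzero differences d = a - a' with a > a' (then include -d):
Positive differences: {1, 2, 3, 7, 8, 9, 10, 11, 12}
Full difference set: {0} ∪ (positive diffs) ∪ (negative diffs).
|A - A| = 1 + 2·9 = 19 (matches direct enumeration: 19).

|A - A| = 19


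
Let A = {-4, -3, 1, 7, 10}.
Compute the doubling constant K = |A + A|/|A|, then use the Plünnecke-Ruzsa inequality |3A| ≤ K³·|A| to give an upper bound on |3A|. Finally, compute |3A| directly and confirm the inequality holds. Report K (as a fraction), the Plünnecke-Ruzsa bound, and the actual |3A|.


|A| = 5.
Step 1: Compute A + A by enumerating all 25 pairs.
A + A = {-8, -7, -6, -3, -2, 2, 3, 4, 6, 7, 8, 11, 14, 17, 20}, so |A + A| = 15.
Step 2: Doubling constant K = |A + A|/|A| = 15/5 = 15/5 ≈ 3.0000.
Step 3: Plünnecke-Ruzsa gives |3A| ≤ K³·|A| = (3.0000)³ · 5 ≈ 135.0000.
Step 4: Compute 3A = A + A + A directly by enumerating all triples (a,b,c) ∈ A³; |3A| = 31.
Step 5: Check 31 ≤ 135.0000? Yes ✓.

K = 15/5, Plünnecke-Ruzsa bound K³|A| ≈ 135.0000, |3A| = 31, inequality holds.


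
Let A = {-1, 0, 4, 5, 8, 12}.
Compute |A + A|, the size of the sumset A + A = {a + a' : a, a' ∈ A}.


A + A = {a + a' : a, a' ∈ A}; |A| = 6.
General bounds: 2|A| - 1 ≤ |A + A| ≤ |A|(|A|+1)/2, i.e. 11 ≤ |A + A| ≤ 21.
Lower bound 2|A|-1 is attained iff A is an arithmetic progression.
Enumerate sums a + a' for a ≤ a' (symmetric, so this suffices):
a = -1: -1+-1=-2, -1+0=-1, -1+4=3, -1+5=4, -1+8=7, -1+12=11
a = 0: 0+0=0, 0+4=4, 0+5=5, 0+8=8, 0+12=12
a = 4: 4+4=8, 4+5=9, 4+8=12, 4+12=16
a = 5: 5+5=10, 5+8=13, 5+12=17
a = 8: 8+8=16, 8+12=20
a = 12: 12+12=24
Distinct sums: {-2, -1, 0, 3, 4, 5, 7, 8, 9, 10, 11, 12, 13, 16, 17, 20, 24}
|A + A| = 17

|A + A| = 17


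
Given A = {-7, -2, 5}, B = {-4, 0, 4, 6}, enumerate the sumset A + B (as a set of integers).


A + B = {a + b : a ∈ A, b ∈ B}.
Enumerate all |A|·|B| = 3·4 = 12 pairs (a, b) and collect distinct sums.
a = -7: -7+-4=-11, -7+0=-7, -7+4=-3, -7+6=-1
a = -2: -2+-4=-6, -2+0=-2, -2+4=2, -2+6=4
a = 5: 5+-4=1, 5+0=5, 5+4=9, 5+6=11
Collecting distinct sums: A + B = {-11, -7, -6, -3, -2, -1, 1, 2, 4, 5, 9, 11}
|A + B| = 12

A + B = {-11, -7, -6, -3, -2, -1, 1, 2, 4, 5, 9, 11}


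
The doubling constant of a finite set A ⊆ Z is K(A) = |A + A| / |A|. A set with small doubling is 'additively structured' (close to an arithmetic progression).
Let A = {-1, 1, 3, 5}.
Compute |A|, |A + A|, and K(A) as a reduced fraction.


|A| = 4.
Compute A + A by enumerating all 16 pairs.
A + A = {-2, 0, 2, 4, 6, 8, 10}, so |A + A| = 7.
K = |A + A| / |A| = 7/4 (already in lowest terms) ≈ 1.7500.
Reference: AP of size 4 gives K = 7/4 ≈ 1.7500; a fully generic set of size 4 gives K ≈ 2.5000.

|A| = 4, |A + A| = 7, K = 7/4.


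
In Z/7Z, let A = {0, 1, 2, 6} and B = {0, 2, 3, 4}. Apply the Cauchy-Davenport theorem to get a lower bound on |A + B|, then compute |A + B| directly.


Cauchy-Davenport: |A + B| ≥ min(p, |A| + |B| - 1) for A, B nonempty in Z/pZ.
|A| = 4, |B| = 4, p = 7.
CD lower bound = min(7, 4 + 4 - 1) = min(7, 7) = 7.
Compute A + B mod 7 directly:
a = 0: 0+0=0, 0+2=2, 0+3=3, 0+4=4
a = 1: 1+0=1, 1+2=3, 1+3=4, 1+4=5
a = 2: 2+0=2, 2+2=4, 2+3=5, 2+4=6
a = 6: 6+0=6, 6+2=1, 6+3=2, 6+4=3
A + B = {0, 1, 2, 3, 4, 5, 6}, so |A + B| = 7.
Verify: 7 ≥ 7? Yes ✓.

CD lower bound = 7, actual |A + B| = 7.


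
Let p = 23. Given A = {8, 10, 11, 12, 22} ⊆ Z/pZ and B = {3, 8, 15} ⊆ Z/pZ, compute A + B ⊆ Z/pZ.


Work in Z/23Z: reduce every sum a + b modulo 23.
Enumerate all 15 pairs:
a = 8: 8+3=11, 8+8=16, 8+15=0
a = 10: 10+3=13, 10+8=18, 10+15=2
a = 11: 11+3=14, 11+8=19, 11+15=3
a = 12: 12+3=15, 12+8=20, 12+15=4
a = 22: 22+3=2, 22+8=7, 22+15=14
Distinct residues collected: {0, 2, 3, 4, 7, 11, 13, 14, 15, 16, 18, 19, 20}
|A + B| = 13 (out of 23 total residues).

A + B = {0, 2, 3, 4, 7, 11, 13, 14, 15, 16, 18, 19, 20}


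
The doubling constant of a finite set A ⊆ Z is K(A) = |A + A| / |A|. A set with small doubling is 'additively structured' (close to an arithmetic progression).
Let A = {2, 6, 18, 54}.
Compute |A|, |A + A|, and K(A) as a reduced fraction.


|A| = 4.
Compute A + A by enumerating all 16 pairs.
A + A = {4, 8, 12, 20, 24, 36, 56, 60, 72, 108}, so |A + A| = 10.
K = |A + A| / |A| = 10/4 = 5/2 ≈ 2.5000.
Reference: AP of size 4 gives K = 7/4 ≈ 1.7500; a fully generic set of size 4 gives K ≈ 2.5000.

|A| = 4, |A + A| = 10, K = 10/4 = 5/2.


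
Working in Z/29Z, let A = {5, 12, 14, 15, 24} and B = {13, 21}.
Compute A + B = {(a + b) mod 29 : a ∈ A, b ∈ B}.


Work in Z/29Z: reduce every sum a + b modulo 29.
Enumerate all 10 pairs:
a = 5: 5+13=18, 5+21=26
a = 12: 12+13=25, 12+21=4
a = 14: 14+13=27, 14+21=6
a = 15: 15+13=28, 15+21=7
a = 24: 24+13=8, 24+21=16
Distinct residues collected: {4, 6, 7, 8, 16, 18, 25, 26, 27, 28}
|A + B| = 10 (out of 29 total residues).

A + B = {4, 6, 7, 8, 16, 18, 25, 26, 27, 28}


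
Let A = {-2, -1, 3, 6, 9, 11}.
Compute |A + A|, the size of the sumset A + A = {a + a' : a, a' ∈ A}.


A + A = {a + a' : a, a' ∈ A}; |A| = 6.
General bounds: 2|A| - 1 ≤ |A + A| ≤ |A|(|A|+1)/2, i.e. 11 ≤ |A + A| ≤ 21.
Lower bound 2|A|-1 is attained iff A is an arithmetic progression.
Enumerate sums a + a' for a ≤ a' (symmetric, so this suffices):
a = -2: -2+-2=-4, -2+-1=-3, -2+3=1, -2+6=4, -2+9=7, -2+11=9
a = -1: -1+-1=-2, -1+3=2, -1+6=5, -1+9=8, -1+11=10
a = 3: 3+3=6, 3+6=9, 3+9=12, 3+11=14
a = 6: 6+6=12, 6+9=15, 6+11=17
a = 9: 9+9=18, 9+11=20
a = 11: 11+11=22
Distinct sums: {-4, -3, -2, 1, 2, 4, 5, 6, 7, 8, 9, 10, 12, 14, 15, 17, 18, 20, 22}
|A + A| = 19

|A + A| = 19


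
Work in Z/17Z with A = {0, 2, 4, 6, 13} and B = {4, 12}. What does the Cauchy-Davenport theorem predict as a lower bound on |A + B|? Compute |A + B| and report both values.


Cauchy-Davenport: |A + B| ≥ min(p, |A| + |B| - 1) for A, B nonempty in Z/pZ.
|A| = 5, |B| = 2, p = 17.
CD lower bound = min(17, 5 + 2 - 1) = min(17, 6) = 6.
Compute A + B mod 17 directly:
a = 0: 0+4=4, 0+12=12
a = 2: 2+4=6, 2+12=14
a = 4: 4+4=8, 4+12=16
a = 6: 6+4=10, 6+12=1
a = 13: 13+4=0, 13+12=8
A + B = {0, 1, 4, 6, 8, 10, 12, 14, 16}, so |A + B| = 9.
Verify: 9 ≥ 6? Yes ✓.

CD lower bound = 6, actual |A + B| = 9.


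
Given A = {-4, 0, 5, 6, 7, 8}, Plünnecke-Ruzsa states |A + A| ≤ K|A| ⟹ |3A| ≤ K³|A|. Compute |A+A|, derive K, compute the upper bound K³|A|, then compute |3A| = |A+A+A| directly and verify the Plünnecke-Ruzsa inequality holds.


|A| = 6.
Step 1: Compute A + A by enumerating all 36 pairs.
A + A = {-8, -4, 0, 1, 2, 3, 4, 5, 6, 7, 8, 10, 11, 12, 13, 14, 15, 16}, so |A + A| = 18.
Step 2: Doubling constant K = |A + A|/|A| = 18/6 = 18/6 ≈ 3.0000.
Step 3: Plünnecke-Ruzsa gives |3A| ≤ K³·|A| = (3.0000)³ · 6 ≈ 162.0000.
Step 4: Compute 3A = A + A + A directly by enumerating all triples (a,b,c) ∈ A³; |3A| = 31.
Step 5: Check 31 ≤ 162.0000? Yes ✓.

K = 18/6, Plünnecke-Ruzsa bound K³|A| ≈ 162.0000, |3A| = 31, inequality holds.


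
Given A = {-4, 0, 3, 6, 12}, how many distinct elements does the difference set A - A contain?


A - A = {a - a' : a, a' ∈ A}; |A| = 5.
Bounds: 2|A|-1 ≤ |A - A| ≤ |A|² - |A| + 1, i.e. 9 ≤ |A - A| ≤ 21.
Note: 0 ∈ A - A always (from a - a). The set is symmetric: if d ∈ A - A then -d ∈ A - A.
Enumerate nonzero differences d = a - a' with a > a' (then include -d):
Positive differences: {3, 4, 6, 7, 9, 10, 12, 16}
Full difference set: {0} ∪ (positive diffs) ∪ (negative diffs).
|A - A| = 1 + 2·8 = 17 (matches direct enumeration: 17).

|A - A| = 17


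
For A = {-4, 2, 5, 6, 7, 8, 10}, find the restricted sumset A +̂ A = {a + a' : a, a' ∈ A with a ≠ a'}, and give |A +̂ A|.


Restricted sumset: A +̂ A = {a + a' : a ∈ A, a' ∈ A, a ≠ a'}.
Equivalently, take A + A and drop any sum 2a that is achievable ONLY as a + a for a ∈ A (i.e. sums representable only with equal summands).
Enumerate pairs (a, a') with a < a' (symmetric, so each unordered pair gives one sum; this covers all a ≠ a'):
  -4 + 2 = -2
  -4 + 5 = 1
  -4 + 6 = 2
  -4 + 7 = 3
  -4 + 8 = 4
  -4 + 10 = 6
  2 + 5 = 7
  2 + 6 = 8
  2 + 7 = 9
  2 + 8 = 10
  2 + 10 = 12
  5 + 6 = 11
  5 + 7 = 12
  5 + 8 = 13
  5 + 10 = 15
  6 + 7 = 13
  6 + 8 = 14
  6 + 10 = 16
  7 + 8 = 15
  7 + 10 = 17
  8 + 10 = 18
Collected distinct sums: {-2, 1, 2, 3, 4, 6, 7, 8, 9, 10, 11, 12, 13, 14, 15, 16, 17, 18}
|A +̂ A| = 18
(Reference bound: |A +̂ A| ≥ 2|A| - 3 for |A| ≥ 2, with |A| = 7 giving ≥ 11.)

|A +̂ A| = 18


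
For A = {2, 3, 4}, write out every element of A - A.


A - A = {a - a' : a, a' ∈ A}.
Compute a - a' for each ordered pair (a, a'):
a = 2: 2-2=0, 2-3=-1, 2-4=-2
a = 3: 3-2=1, 3-3=0, 3-4=-1
a = 4: 4-2=2, 4-3=1, 4-4=0
Collecting distinct values (and noting 0 appears from a-a):
A - A = {-2, -1, 0, 1, 2}
|A - A| = 5

A - A = {-2, -1, 0, 1, 2}


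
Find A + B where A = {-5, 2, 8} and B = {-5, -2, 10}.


A + B = {a + b : a ∈ A, b ∈ B}.
Enumerate all |A|·|B| = 3·3 = 9 pairs (a, b) and collect distinct sums.
a = -5: -5+-5=-10, -5+-2=-7, -5+10=5
a = 2: 2+-5=-3, 2+-2=0, 2+10=12
a = 8: 8+-5=3, 8+-2=6, 8+10=18
Collecting distinct sums: A + B = {-10, -7, -3, 0, 3, 5, 6, 12, 18}
|A + B| = 9

A + B = {-10, -7, -3, 0, 3, 5, 6, 12, 18}


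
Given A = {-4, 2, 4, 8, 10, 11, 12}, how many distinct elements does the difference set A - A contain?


A - A = {a - a' : a, a' ∈ A}; |A| = 7.
Bounds: 2|A|-1 ≤ |A - A| ≤ |A|² - |A| + 1, i.e. 13 ≤ |A - A| ≤ 43.
Note: 0 ∈ A - A always (from a - a). The set is symmetric: if d ∈ A - A then -d ∈ A - A.
Enumerate nonzero differences d = a - a' with a > a' (then include -d):
Positive differences: {1, 2, 3, 4, 6, 7, 8, 9, 10, 12, 14, 15, 16}
Full difference set: {0} ∪ (positive diffs) ∪ (negative diffs).
|A - A| = 1 + 2·13 = 27 (matches direct enumeration: 27).

|A - A| = 27


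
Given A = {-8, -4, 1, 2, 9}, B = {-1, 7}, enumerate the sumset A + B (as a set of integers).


A + B = {a + b : a ∈ A, b ∈ B}.
Enumerate all |A|·|B| = 5·2 = 10 pairs (a, b) and collect distinct sums.
a = -8: -8+-1=-9, -8+7=-1
a = -4: -4+-1=-5, -4+7=3
a = 1: 1+-1=0, 1+7=8
a = 2: 2+-1=1, 2+7=9
a = 9: 9+-1=8, 9+7=16
Collecting distinct sums: A + B = {-9, -5, -1, 0, 1, 3, 8, 9, 16}
|A + B| = 9

A + B = {-9, -5, -1, 0, 1, 3, 8, 9, 16}


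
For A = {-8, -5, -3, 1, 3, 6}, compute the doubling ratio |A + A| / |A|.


|A| = 6.
Compute A + A by enumerating all 36 pairs.
A + A = {-16, -13, -11, -10, -8, -7, -6, -5, -4, -2, 0, 1, 2, 3, 4, 6, 7, 9, 12}, so |A + A| = 19.
K = |A + A| / |A| = 19/6 (already in lowest terms) ≈ 3.1667.
Reference: AP of size 6 gives K = 11/6 ≈ 1.8333; a fully generic set of size 6 gives K ≈ 3.5000.

|A| = 6, |A + A| = 19, K = 19/6.


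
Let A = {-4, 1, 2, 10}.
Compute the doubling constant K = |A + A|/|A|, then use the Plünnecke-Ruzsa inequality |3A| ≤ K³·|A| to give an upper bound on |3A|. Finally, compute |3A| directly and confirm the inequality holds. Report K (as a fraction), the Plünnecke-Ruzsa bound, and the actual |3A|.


|A| = 4.
Step 1: Compute A + A by enumerating all 16 pairs.
A + A = {-8, -3, -2, 2, 3, 4, 6, 11, 12, 20}, so |A + A| = 10.
Step 2: Doubling constant K = |A + A|/|A| = 10/4 = 10/4 ≈ 2.5000.
Step 3: Plünnecke-Ruzsa gives |3A| ≤ K³·|A| = (2.5000)³ · 4 ≈ 62.5000.
Step 4: Compute 3A = A + A + A directly by enumerating all triples (a,b,c) ∈ A³; |3A| = 20.
Step 5: Check 20 ≤ 62.5000? Yes ✓.

K = 10/4, Plünnecke-Ruzsa bound K³|A| ≈ 62.5000, |3A| = 20, inequality holds.


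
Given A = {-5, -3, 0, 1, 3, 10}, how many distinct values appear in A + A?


A + A = {a + a' : a, a' ∈ A}; |A| = 6.
General bounds: 2|A| - 1 ≤ |A + A| ≤ |A|(|A|+1)/2, i.e. 11 ≤ |A + A| ≤ 21.
Lower bound 2|A|-1 is attained iff A is an arithmetic progression.
Enumerate sums a + a' for a ≤ a' (symmetric, so this suffices):
a = -5: -5+-5=-10, -5+-3=-8, -5+0=-5, -5+1=-4, -5+3=-2, -5+10=5
a = -3: -3+-3=-6, -3+0=-3, -3+1=-2, -3+3=0, -3+10=7
a = 0: 0+0=0, 0+1=1, 0+3=3, 0+10=10
a = 1: 1+1=2, 1+3=4, 1+10=11
a = 3: 3+3=6, 3+10=13
a = 10: 10+10=20
Distinct sums: {-10, -8, -6, -5, -4, -3, -2, 0, 1, 2, 3, 4, 5, 6, 7, 10, 11, 13, 20}
|A + A| = 19

|A + A| = 19


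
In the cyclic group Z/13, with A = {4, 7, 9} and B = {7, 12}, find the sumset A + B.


Work in Z/13Z: reduce every sum a + b modulo 13.
Enumerate all 6 pairs:
a = 4: 4+7=11, 4+12=3
a = 7: 7+7=1, 7+12=6
a = 9: 9+7=3, 9+12=8
Distinct residues collected: {1, 3, 6, 8, 11}
|A + B| = 5 (out of 13 total residues).

A + B = {1, 3, 6, 8, 11}


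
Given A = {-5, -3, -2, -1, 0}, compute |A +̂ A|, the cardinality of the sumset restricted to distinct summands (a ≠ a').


Restricted sumset: A +̂ A = {a + a' : a ∈ A, a' ∈ A, a ≠ a'}.
Equivalently, take A + A and drop any sum 2a that is achievable ONLY as a + a for a ∈ A (i.e. sums representable only with equal summands).
Enumerate pairs (a, a') with a < a' (symmetric, so each unordered pair gives one sum; this covers all a ≠ a'):
  -5 + -3 = -8
  -5 + -2 = -7
  -5 + -1 = -6
  -5 + 0 = -5
  -3 + -2 = -5
  -3 + -1 = -4
  -3 + 0 = -3
  -2 + -1 = -3
  -2 + 0 = -2
  -1 + 0 = -1
Collected distinct sums: {-8, -7, -6, -5, -4, -3, -2, -1}
|A +̂ A| = 8
(Reference bound: |A +̂ A| ≥ 2|A| - 3 for |A| ≥ 2, with |A| = 5 giving ≥ 7.)

|A +̂ A| = 8


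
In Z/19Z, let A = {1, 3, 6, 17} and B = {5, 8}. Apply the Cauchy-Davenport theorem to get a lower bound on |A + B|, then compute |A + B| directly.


Cauchy-Davenport: |A + B| ≥ min(p, |A| + |B| - 1) for A, B nonempty in Z/pZ.
|A| = 4, |B| = 2, p = 19.
CD lower bound = min(19, 4 + 2 - 1) = min(19, 5) = 5.
Compute A + B mod 19 directly:
a = 1: 1+5=6, 1+8=9
a = 3: 3+5=8, 3+8=11
a = 6: 6+5=11, 6+8=14
a = 17: 17+5=3, 17+8=6
A + B = {3, 6, 8, 9, 11, 14}, so |A + B| = 6.
Verify: 6 ≥ 5? Yes ✓.

CD lower bound = 5, actual |A + B| = 6.


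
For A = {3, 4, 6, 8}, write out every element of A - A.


A - A = {a - a' : a, a' ∈ A}.
Compute a - a' for each ordered pair (a, a'):
a = 3: 3-3=0, 3-4=-1, 3-6=-3, 3-8=-5
a = 4: 4-3=1, 4-4=0, 4-6=-2, 4-8=-4
a = 6: 6-3=3, 6-4=2, 6-6=0, 6-8=-2
a = 8: 8-3=5, 8-4=4, 8-6=2, 8-8=0
Collecting distinct values (and noting 0 appears from a-a):
A - A = {-5, -4, -3, -2, -1, 0, 1, 2, 3, 4, 5}
|A - A| = 11

A - A = {-5, -4, -3, -2, -1, 0, 1, 2, 3, 4, 5}


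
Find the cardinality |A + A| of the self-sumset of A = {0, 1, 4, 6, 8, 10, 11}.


A + A = {a + a' : a, a' ∈ A}; |A| = 7.
General bounds: 2|A| - 1 ≤ |A + A| ≤ |A|(|A|+1)/2, i.e. 13 ≤ |A + A| ≤ 28.
Lower bound 2|A|-1 is attained iff A is an arithmetic progression.
Enumerate sums a + a' for a ≤ a' (symmetric, so this suffices):
a = 0: 0+0=0, 0+1=1, 0+4=4, 0+6=6, 0+8=8, 0+10=10, 0+11=11
a = 1: 1+1=2, 1+4=5, 1+6=7, 1+8=9, 1+10=11, 1+11=12
a = 4: 4+4=8, 4+6=10, 4+8=12, 4+10=14, 4+11=15
a = 6: 6+6=12, 6+8=14, 6+10=16, 6+11=17
a = 8: 8+8=16, 8+10=18, 8+11=19
a = 10: 10+10=20, 10+11=21
a = 11: 11+11=22
Distinct sums: {0, 1, 2, 4, 5, 6, 7, 8, 9, 10, 11, 12, 14, 15, 16, 17, 18, 19, 20, 21, 22}
|A + A| = 21

|A + A| = 21


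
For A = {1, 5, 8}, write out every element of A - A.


A - A = {a - a' : a, a' ∈ A}.
Compute a - a' for each ordered pair (a, a'):
a = 1: 1-1=0, 1-5=-4, 1-8=-7
a = 5: 5-1=4, 5-5=0, 5-8=-3
a = 8: 8-1=7, 8-5=3, 8-8=0
Collecting distinct values (and noting 0 appears from a-a):
A - A = {-7, -4, -3, 0, 3, 4, 7}
|A - A| = 7

A - A = {-7, -4, -3, 0, 3, 4, 7}


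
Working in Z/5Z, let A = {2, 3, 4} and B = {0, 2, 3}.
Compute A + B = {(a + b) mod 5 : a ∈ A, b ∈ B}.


Work in Z/5Z: reduce every sum a + b modulo 5.
Enumerate all 9 pairs:
a = 2: 2+0=2, 2+2=4, 2+3=0
a = 3: 3+0=3, 3+2=0, 3+3=1
a = 4: 4+0=4, 4+2=1, 4+3=2
Distinct residues collected: {0, 1, 2, 3, 4}
|A + B| = 5 (out of 5 total residues).

A + B = {0, 1, 2, 3, 4}


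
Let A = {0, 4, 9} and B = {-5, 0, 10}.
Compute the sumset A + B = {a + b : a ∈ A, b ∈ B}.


A + B = {a + b : a ∈ A, b ∈ B}.
Enumerate all |A|·|B| = 3·3 = 9 pairs (a, b) and collect distinct sums.
a = 0: 0+-5=-5, 0+0=0, 0+10=10
a = 4: 4+-5=-1, 4+0=4, 4+10=14
a = 9: 9+-5=4, 9+0=9, 9+10=19
Collecting distinct sums: A + B = {-5, -1, 0, 4, 9, 10, 14, 19}
|A + B| = 8

A + B = {-5, -1, 0, 4, 9, 10, 14, 19}


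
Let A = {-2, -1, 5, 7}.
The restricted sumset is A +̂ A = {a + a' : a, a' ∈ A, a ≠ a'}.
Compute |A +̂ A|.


Restricted sumset: A +̂ A = {a + a' : a ∈ A, a' ∈ A, a ≠ a'}.
Equivalently, take A + A and drop any sum 2a that is achievable ONLY as a + a for a ∈ A (i.e. sums representable only with equal summands).
Enumerate pairs (a, a') with a < a' (symmetric, so each unordered pair gives one sum; this covers all a ≠ a'):
  -2 + -1 = -3
  -2 + 5 = 3
  -2 + 7 = 5
  -1 + 5 = 4
  -1 + 7 = 6
  5 + 7 = 12
Collected distinct sums: {-3, 3, 4, 5, 6, 12}
|A +̂ A| = 6
(Reference bound: |A +̂ A| ≥ 2|A| - 3 for |A| ≥ 2, with |A| = 4 giving ≥ 5.)

|A +̂ A| = 6


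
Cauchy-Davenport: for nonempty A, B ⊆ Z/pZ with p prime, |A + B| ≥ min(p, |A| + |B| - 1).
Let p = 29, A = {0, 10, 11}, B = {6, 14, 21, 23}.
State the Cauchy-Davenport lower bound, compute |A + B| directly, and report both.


Cauchy-Davenport: |A + B| ≥ min(p, |A| + |B| - 1) for A, B nonempty in Z/pZ.
|A| = 3, |B| = 4, p = 29.
CD lower bound = min(29, 3 + 4 - 1) = min(29, 6) = 6.
Compute A + B mod 29 directly:
a = 0: 0+6=6, 0+14=14, 0+21=21, 0+23=23
a = 10: 10+6=16, 10+14=24, 10+21=2, 10+23=4
a = 11: 11+6=17, 11+14=25, 11+21=3, 11+23=5
A + B = {2, 3, 4, 5, 6, 14, 16, 17, 21, 23, 24, 25}, so |A + B| = 12.
Verify: 12 ≥ 6? Yes ✓.

CD lower bound = 6, actual |A + B| = 12.


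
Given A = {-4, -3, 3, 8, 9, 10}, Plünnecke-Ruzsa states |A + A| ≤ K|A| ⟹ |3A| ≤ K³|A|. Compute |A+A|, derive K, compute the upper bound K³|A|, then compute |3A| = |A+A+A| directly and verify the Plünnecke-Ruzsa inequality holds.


|A| = 6.
Step 1: Compute A + A by enumerating all 36 pairs.
A + A = {-8, -7, -6, -1, 0, 4, 5, 6, 7, 11, 12, 13, 16, 17, 18, 19, 20}, so |A + A| = 17.
Step 2: Doubling constant K = |A + A|/|A| = 17/6 = 17/6 ≈ 2.8333.
Step 3: Plünnecke-Ruzsa gives |3A| ≤ K³·|A| = (2.8333)³ · 6 ≈ 136.4722.
Step 4: Compute 3A = A + A + A directly by enumerating all triples (a,b,c) ∈ A³; |3A| = 34.
Step 5: Check 34 ≤ 136.4722? Yes ✓.

K = 17/6, Plünnecke-Ruzsa bound K³|A| ≈ 136.4722, |3A| = 34, inequality holds.


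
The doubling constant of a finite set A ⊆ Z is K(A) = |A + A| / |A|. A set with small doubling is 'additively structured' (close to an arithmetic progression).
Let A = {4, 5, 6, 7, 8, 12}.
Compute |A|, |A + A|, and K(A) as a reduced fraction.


|A| = 6.
Compute A + A by enumerating all 36 pairs.
A + A = {8, 9, 10, 11, 12, 13, 14, 15, 16, 17, 18, 19, 20, 24}, so |A + A| = 14.
K = |A + A| / |A| = 14/6 = 7/3 ≈ 2.3333.
Reference: AP of size 6 gives K = 11/6 ≈ 1.8333; a fully generic set of size 6 gives K ≈ 3.5000.

|A| = 6, |A + A| = 14, K = 14/6 = 7/3.


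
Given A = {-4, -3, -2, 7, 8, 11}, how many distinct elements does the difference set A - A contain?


A - A = {a - a' : a, a' ∈ A}; |A| = 6.
Bounds: 2|A|-1 ≤ |A - A| ≤ |A|² - |A| + 1, i.e. 11 ≤ |A - A| ≤ 31.
Note: 0 ∈ A - A always (from a - a). The set is symmetric: if d ∈ A - A then -d ∈ A - A.
Enumerate nonzero differences d = a - a' with a > a' (then include -d):
Positive differences: {1, 2, 3, 4, 9, 10, 11, 12, 13, 14, 15}
Full difference set: {0} ∪ (positive diffs) ∪ (negative diffs).
|A - A| = 1 + 2·11 = 23 (matches direct enumeration: 23).

|A - A| = 23


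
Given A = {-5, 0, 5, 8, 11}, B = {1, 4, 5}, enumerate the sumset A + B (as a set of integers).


A + B = {a + b : a ∈ A, b ∈ B}.
Enumerate all |A|·|B| = 5·3 = 15 pairs (a, b) and collect distinct sums.
a = -5: -5+1=-4, -5+4=-1, -5+5=0
a = 0: 0+1=1, 0+4=4, 0+5=5
a = 5: 5+1=6, 5+4=9, 5+5=10
a = 8: 8+1=9, 8+4=12, 8+5=13
a = 11: 11+1=12, 11+4=15, 11+5=16
Collecting distinct sums: A + B = {-4, -1, 0, 1, 4, 5, 6, 9, 10, 12, 13, 15, 16}
|A + B| = 13

A + B = {-4, -1, 0, 1, 4, 5, 6, 9, 10, 12, 13, 15, 16}


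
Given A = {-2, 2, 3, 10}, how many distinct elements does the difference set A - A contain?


A - A = {a - a' : a, a' ∈ A}; |A| = 4.
Bounds: 2|A|-1 ≤ |A - A| ≤ |A|² - |A| + 1, i.e. 7 ≤ |A - A| ≤ 13.
Note: 0 ∈ A - A always (from a - a). The set is symmetric: if d ∈ A - A then -d ∈ A - A.
Enumerate nonzero differences d = a - a' with a > a' (then include -d):
Positive differences: {1, 4, 5, 7, 8, 12}
Full difference set: {0} ∪ (positive diffs) ∪ (negative diffs).
|A - A| = 1 + 2·6 = 13 (matches direct enumeration: 13).

|A - A| = 13


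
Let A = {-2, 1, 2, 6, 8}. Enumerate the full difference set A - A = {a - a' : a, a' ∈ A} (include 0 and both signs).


A - A = {a - a' : a, a' ∈ A}.
Compute a - a' for each ordered pair (a, a'):
a = -2: -2--2=0, -2-1=-3, -2-2=-4, -2-6=-8, -2-8=-10
a = 1: 1--2=3, 1-1=0, 1-2=-1, 1-6=-5, 1-8=-7
a = 2: 2--2=4, 2-1=1, 2-2=0, 2-6=-4, 2-8=-6
a = 6: 6--2=8, 6-1=5, 6-2=4, 6-6=0, 6-8=-2
a = 8: 8--2=10, 8-1=7, 8-2=6, 8-6=2, 8-8=0
Collecting distinct values (and noting 0 appears from a-a):
A - A = {-10, -8, -7, -6, -5, -4, -3, -2, -1, 0, 1, 2, 3, 4, 5, 6, 7, 8, 10}
|A - A| = 19

A - A = {-10, -8, -7, -6, -5, -4, -3, -2, -1, 0, 1, 2, 3, 4, 5, 6, 7, 8, 10}


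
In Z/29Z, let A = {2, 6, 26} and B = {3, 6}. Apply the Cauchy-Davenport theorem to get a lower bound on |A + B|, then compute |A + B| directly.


Cauchy-Davenport: |A + B| ≥ min(p, |A| + |B| - 1) for A, B nonempty in Z/pZ.
|A| = 3, |B| = 2, p = 29.
CD lower bound = min(29, 3 + 2 - 1) = min(29, 4) = 4.
Compute A + B mod 29 directly:
a = 2: 2+3=5, 2+6=8
a = 6: 6+3=9, 6+6=12
a = 26: 26+3=0, 26+6=3
A + B = {0, 3, 5, 8, 9, 12}, so |A + B| = 6.
Verify: 6 ≥ 4? Yes ✓.

CD lower bound = 4, actual |A + B| = 6.


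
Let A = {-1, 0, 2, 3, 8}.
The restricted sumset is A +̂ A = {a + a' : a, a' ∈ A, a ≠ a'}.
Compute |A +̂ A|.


Restricted sumset: A +̂ A = {a + a' : a ∈ A, a' ∈ A, a ≠ a'}.
Equivalently, take A + A and drop any sum 2a that is achievable ONLY as a + a for a ∈ A (i.e. sums representable only with equal summands).
Enumerate pairs (a, a') with a < a' (symmetric, so each unordered pair gives one sum; this covers all a ≠ a'):
  -1 + 0 = -1
  -1 + 2 = 1
  -1 + 3 = 2
  -1 + 8 = 7
  0 + 2 = 2
  0 + 3 = 3
  0 + 8 = 8
  2 + 3 = 5
  2 + 8 = 10
  3 + 8 = 11
Collected distinct sums: {-1, 1, 2, 3, 5, 7, 8, 10, 11}
|A +̂ A| = 9
(Reference bound: |A +̂ A| ≥ 2|A| - 3 for |A| ≥ 2, with |A| = 5 giving ≥ 7.)

|A +̂ A| = 9


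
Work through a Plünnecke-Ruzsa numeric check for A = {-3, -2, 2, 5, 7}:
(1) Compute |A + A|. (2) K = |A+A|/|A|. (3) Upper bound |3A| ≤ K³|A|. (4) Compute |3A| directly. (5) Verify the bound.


|A| = 5.
Step 1: Compute A + A by enumerating all 25 pairs.
A + A = {-6, -5, -4, -1, 0, 2, 3, 4, 5, 7, 9, 10, 12, 14}, so |A + A| = 14.
Step 2: Doubling constant K = |A + A|/|A| = 14/5 = 14/5 ≈ 2.8000.
Step 3: Plünnecke-Ruzsa gives |3A| ≤ K³·|A| = (2.8000)³ · 5 ≈ 109.7600.
Step 4: Compute 3A = A + A + A directly by enumerating all triples (a,b,c) ∈ A³; |3A| = 27.
Step 5: Check 27 ≤ 109.7600? Yes ✓.

K = 14/5, Plünnecke-Ruzsa bound K³|A| ≈ 109.7600, |3A| = 27, inequality holds.


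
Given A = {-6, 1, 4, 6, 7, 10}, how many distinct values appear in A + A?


A + A = {a + a' : a, a' ∈ A}; |A| = 6.
General bounds: 2|A| - 1 ≤ |A + A| ≤ |A|(|A|+1)/2, i.e. 11 ≤ |A + A| ≤ 21.
Lower bound 2|A|-1 is attained iff A is an arithmetic progression.
Enumerate sums a + a' for a ≤ a' (symmetric, so this suffices):
a = -6: -6+-6=-12, -6+1=-5, -6+4=-2, -6+6=0, -6+7=1, -6+10=4
a = 1: 1+1=2, 1+4=5, 1+6=7, 1+7=8, 1+10=11
a = 4: 4+4=8, 4+6=10, 4+7=11, 4+10=14
a = 6: 6+6=12, 6+7=13, 6+10=16
a = 7: 7+7=14, 7+10=17
a = 10: 10+10=20
Distinct sums: {-12, -5, -2, 0, 1, 2, 4, 5, 7, 8, 10, 11, 12, 13, 14, 16, 17, 20}
|A + A| = 18

|A + A| = 18


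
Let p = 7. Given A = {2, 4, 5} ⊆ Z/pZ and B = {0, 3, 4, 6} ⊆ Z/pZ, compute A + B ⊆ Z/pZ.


Work in Z/7Z: reduce every sum a + b modulo 7.
Enumerate all 12 pairs:
a = 2: 2+0=2, 2+3=5, 2+4=6, 2+6=1
a = 4: 4+0=4, 4+3=0, 4+4=1, 4+6=3
a = 5: 5+0=5, 5+3=1, 5+4=2, 5+6=4
Distinct residues collected: {0, 1, 2, 3, 4, 5, 6}
|A + B| = 7 (out of 7 total residues).

A + B = {0, 1, 2, 3, 4, 5, 6}


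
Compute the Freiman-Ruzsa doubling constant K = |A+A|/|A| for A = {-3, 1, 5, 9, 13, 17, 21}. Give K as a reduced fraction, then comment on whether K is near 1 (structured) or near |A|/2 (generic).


|A| = 7.
Compute A + A by enumerating all 49 pairs.
A + A = {-6, -2, 2, 6, 10, 14, 18, 22, 26, 30, 34, 38, 42}, so |A + A| = 13.
K = |A + A| / |A| = 13/7 (already in lowest terms) ≈ 1.8571.
Reference: AP of size 7 gives K = 13/7 ≈ 1.8571; a fully generic set of size 7 gives K ≈ 4.0000.

|A| = 7, |A + A| = 13, K = 13/7.


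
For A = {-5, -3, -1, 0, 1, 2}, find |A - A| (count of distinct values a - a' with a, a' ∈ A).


A - A = {a - a' : a, a' ∈ A}; |A| = 6.
Bounds: 2|A|-1 ≤ |A - A| ≤ |A|² - |A| + 1, i.e. 11 ≤ |A - A| ≤ 31.
Note: 0 ∈ A - A always (from a - a). The set is symmetric: if d ∈ A - A then -d ∈ A - A.
Enumerate nonzero differences d = a - a' with a > a' (then include -d):
Positive differences: {1, 2, 3, 4, 5, 6, 7}
Full difference set: {0} ∪ (positive diffs) ∪ (negative diffs).
|A - A| = 1 + 2·7 = 15 (matches direct enumeration: 15).

|A - A| = 15
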